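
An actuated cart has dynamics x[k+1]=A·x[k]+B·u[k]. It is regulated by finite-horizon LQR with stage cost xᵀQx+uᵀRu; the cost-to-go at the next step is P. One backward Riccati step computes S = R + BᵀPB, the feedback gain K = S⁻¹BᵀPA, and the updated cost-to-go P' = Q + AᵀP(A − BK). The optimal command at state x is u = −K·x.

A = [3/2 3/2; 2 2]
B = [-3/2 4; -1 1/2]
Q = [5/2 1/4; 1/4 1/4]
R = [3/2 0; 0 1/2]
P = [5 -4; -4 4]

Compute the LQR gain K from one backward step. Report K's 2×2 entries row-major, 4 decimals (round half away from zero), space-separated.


-0.6675 -0.6675 -0.1478 -0.1478

BᵀP = [-3.5000 2.0000; 18.0000 -14.0000]
S = R + BᵀPB = [3/2 0; 0 1/2] + [3.2500 -13.0000; -13.0000 65.0000] = [4.7500 -13.0000; -13.0000 65.5000]
BᵀPA = [-1.2500 -1.2500; -1.0000 -1.0000]
K = S⁻¹·BᵀPA = [-0.6675 -0.6675; -0.1478 -0.1478]
A−BK = [1.0897 1.0897; 1.4063 1.4063]
AᵀP(A−BK) = [2.2678 2.2678; 2.2678 2.2678]
P' = Q + AᵀP(A−BK) = [4.7678 2.5178; 2.5178 2.5178]
tr(P') = 7.2856


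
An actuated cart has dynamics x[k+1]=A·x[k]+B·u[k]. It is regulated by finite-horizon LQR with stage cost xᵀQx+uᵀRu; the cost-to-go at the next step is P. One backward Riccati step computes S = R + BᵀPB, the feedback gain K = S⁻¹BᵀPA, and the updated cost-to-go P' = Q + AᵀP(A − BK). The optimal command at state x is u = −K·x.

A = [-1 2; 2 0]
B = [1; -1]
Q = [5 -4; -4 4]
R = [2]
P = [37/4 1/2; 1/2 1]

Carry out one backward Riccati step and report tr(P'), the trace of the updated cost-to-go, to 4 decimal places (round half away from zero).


BᵀP = [8.7500 -0.5000]
S = R + BᵀPB = [2] + [9.2500] = [11.2500]
BᵀPA = [-9.7500 17.5000]
K = S⁻¹·BᵀPA = [-0.8667 1.5556]
A−BK = [-0.1333 0.4444; 1.1333 1.5556]
AᵀP(A−BK) = [2.8000 -1.3333; -1.3333 9.7778]
P' = Q + AᵀP(A−BK) = [7.8000 -5.3333; -5.3333 13.7778]
tr(P') = 21.5778

21.5778


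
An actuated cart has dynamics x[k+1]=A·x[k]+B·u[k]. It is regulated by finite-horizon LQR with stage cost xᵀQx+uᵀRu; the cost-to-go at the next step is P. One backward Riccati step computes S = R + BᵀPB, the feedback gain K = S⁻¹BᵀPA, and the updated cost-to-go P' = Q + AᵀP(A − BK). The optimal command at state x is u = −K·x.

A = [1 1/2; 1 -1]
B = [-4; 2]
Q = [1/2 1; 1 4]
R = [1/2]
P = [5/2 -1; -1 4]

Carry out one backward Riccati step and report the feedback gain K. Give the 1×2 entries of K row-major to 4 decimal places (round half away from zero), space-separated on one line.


BᵀP = [-12.0000 12.0000]
S = R + BᵀPB = [1/2] + [72.0000] = [72.5000]
BᵀPA = [0.0000 -18.0000]
K = S⁻¹·BᵀPA = [0.0000 -0.2483]
A−BK = [1.0000 -0.4931; 1.0000 -0.5034]
AᵀP(A−BK) = [4.5000 -2.2500; -2.2500 1.1560]
P' = Q + AᵀP(A−BK) = [5.0000 -1.2500; -1.2500 5.1560]
tr(P') = 10.1560

0.0000 -0.2483


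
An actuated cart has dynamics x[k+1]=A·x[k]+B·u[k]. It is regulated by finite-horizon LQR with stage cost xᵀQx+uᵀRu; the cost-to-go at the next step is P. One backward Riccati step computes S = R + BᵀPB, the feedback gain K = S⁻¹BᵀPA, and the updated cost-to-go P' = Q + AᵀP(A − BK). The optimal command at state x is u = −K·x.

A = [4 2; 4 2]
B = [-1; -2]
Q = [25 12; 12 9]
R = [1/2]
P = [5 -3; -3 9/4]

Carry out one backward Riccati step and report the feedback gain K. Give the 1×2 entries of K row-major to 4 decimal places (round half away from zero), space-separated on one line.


-0.8000 -0.4000

BᵀP = [1.0000 -1.5000]
S = R + BᵀPB = [1/2] + [2.0000] = [2.5000]
BᵀPA = [-2.0000 -1.0000]
K = S⁻¹·BᵀPA = [-0.8000 -0.4000]
A−BK = [3.2000 1.6000; 2.4000 1.2000]
AᵀP(A−BK) = [18.4000 9.2000; 9.2000 4.6000]
P' = Q + AᵀP(A−BK) = [43.4000 21.2000; 21.2000 13.6000]
tr(P') = 57.0000


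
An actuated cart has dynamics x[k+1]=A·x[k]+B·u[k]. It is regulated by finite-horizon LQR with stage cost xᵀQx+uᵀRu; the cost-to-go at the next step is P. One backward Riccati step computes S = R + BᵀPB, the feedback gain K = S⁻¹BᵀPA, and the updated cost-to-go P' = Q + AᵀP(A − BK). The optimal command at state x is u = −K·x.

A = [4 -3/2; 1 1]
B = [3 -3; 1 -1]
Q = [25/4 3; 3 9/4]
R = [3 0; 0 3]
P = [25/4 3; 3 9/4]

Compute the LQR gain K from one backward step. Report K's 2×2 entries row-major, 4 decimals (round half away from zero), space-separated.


BᵀP = [21.7500 11.2500; -21.7500 -11.2500]
S = R + BᵀPB = [3 0; 0 3] + [76.5000 -76.5000; -76.5000 76.5000] = [79.5000 -76.5000; -76.5000 79.5000]
BᵀPA = [98.2500 -21.3750; -98.2500 21.3750]
K = S⁻¹·BᵀPA = [0.6298 -0.1370; -0.6298 0.1370]
A−BK = [0.2212 -0.6779; -0.2596 1.2740]
AᵀP(A−BK) = [2.4928 -0.8257; -0.8257 1.4549]
P' = Q + AᵀP(A−BK) = [8.7428 2.1743; 2.1743 3.7049]
tr(P') = 12.4477

0.6298 -0.1370 -0.6298 0.1370


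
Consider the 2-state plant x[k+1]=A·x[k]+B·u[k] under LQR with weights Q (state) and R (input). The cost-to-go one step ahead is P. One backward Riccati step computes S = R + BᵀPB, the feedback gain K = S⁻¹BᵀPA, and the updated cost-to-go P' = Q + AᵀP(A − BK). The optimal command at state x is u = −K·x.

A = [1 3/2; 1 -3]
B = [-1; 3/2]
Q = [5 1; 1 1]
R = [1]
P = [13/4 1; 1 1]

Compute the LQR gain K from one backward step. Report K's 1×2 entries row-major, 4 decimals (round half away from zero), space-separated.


BᵀP = [-1.7500 0.5000]
S = R + BᵀPB = [1] + [2.5000] = [3.5000]
BᵀPA = [-1.2500 -4.1250]
K = S⁻¹·BᵀPA = [-0.3571 -1.1786]
A−BK = [0.6429 0.3214; 1.5357 -1.2321]
AᵀP(A−BK) = [5.8036 -1.0982; -1.0982 2.4509]
P' = Q + AᵀP(A−BK) = [10.8036 -0.0982; -0.0982 3.4509]
tr(P') = 14.2545

-0.3571 -1.1786


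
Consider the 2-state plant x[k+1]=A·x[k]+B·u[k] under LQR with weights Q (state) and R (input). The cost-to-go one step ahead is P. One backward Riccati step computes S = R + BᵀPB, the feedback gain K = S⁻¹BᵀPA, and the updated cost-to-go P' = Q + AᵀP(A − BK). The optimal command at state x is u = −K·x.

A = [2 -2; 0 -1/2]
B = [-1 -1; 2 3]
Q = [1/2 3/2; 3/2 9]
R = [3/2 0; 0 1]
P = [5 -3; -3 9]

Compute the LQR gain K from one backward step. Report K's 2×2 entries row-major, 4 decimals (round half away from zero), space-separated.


-0.9655 0.9959 0.4138 -0.5781

BᵀP = [-11.0000 21.0000; -14.0000 30.0000]
S = R + BᵀPB = [3/2 0; 0 1] + [53.0000 74.0000; 74.0000 104.0000] = [54.5000 74.0000; 74.0000 105.0000]
BᵀPA = [-22.0000 11.5000; -28.0000 13.0000]
K = S⁻¹·BᵀPA = [-0.9655 0.9959; 0.4138 -0.5781]
A−BK = [1.4483 -1.5822; 0.6897 -0.7576]
AᵀP(A−BK) = [10.3448 -11.2759; -11.2759 12.3119]
P' = Q + AᵀP(A−BK) = [10.8448 -9.7759; -9.7759 21.3119]
tr(P') = 32.1567


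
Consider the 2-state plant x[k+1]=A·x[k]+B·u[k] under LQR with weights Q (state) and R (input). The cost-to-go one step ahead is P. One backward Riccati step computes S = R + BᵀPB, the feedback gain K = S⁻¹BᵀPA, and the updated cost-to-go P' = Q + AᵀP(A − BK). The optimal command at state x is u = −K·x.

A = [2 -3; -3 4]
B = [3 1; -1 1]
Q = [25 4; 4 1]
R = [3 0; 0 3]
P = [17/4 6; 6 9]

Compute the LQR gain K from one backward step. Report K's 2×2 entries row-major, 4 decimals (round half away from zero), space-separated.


0.0291 -0.1019 -0.8835 1.0922

BᵀP = [6.7500 9.0000; 10.2500 15.0000]
S = R + BᵀPB = [3 0; 0 3] + [11.2500 15.7500; 15.7500 25.2500] = [14.2500 15.7500; 15.7500 28.2500]
BᵀPA = [-13.5000 15.7500; -24.5000 29.2500]
K = S⁻¹·BᵀPA = [0.0291 -0.1019; -0.8835 1.0922]
A−BK = [2.7961 -3.7864; -2.0874 2.8058]
AᵀP(A−BK) = [4.7476 -6.1165; -6.1165 7.9078]
P' = Q + AᵀP(A−BK) = [29.7476 -2.1165; -2.1165 8.9078]
tr(P') = 38.6553


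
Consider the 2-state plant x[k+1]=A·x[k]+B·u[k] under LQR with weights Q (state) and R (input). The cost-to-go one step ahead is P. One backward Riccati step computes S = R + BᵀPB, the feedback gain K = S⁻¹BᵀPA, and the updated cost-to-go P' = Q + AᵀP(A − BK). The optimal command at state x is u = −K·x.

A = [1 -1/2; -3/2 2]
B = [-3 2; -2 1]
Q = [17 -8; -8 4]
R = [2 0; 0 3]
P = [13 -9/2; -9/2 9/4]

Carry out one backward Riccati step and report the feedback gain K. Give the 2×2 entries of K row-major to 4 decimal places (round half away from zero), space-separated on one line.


BᵀP = [-30.0000 9.0000; 21.5000 -6.7500]
S = R + BᵀPB = [2 0; 0 3] + [72.0000 -51.0000; -51.0000 36.2500] = [74.0000 -51.0000; -51.0000 39.2500]
BᵀPA = [-43.5000 33.0000; 31.6250 -24.2500]
K = S⁻¹·BᵀPA = [-0.3114 0.1928; 0.4012 -0.3674]
A−BK = [-0.7364 0.8130; -2.5239 2.7529]
AᵀP(A−BK) = [5.3315 -5.6219; -5.6219 5.9802]
P' = Q + AᵀP(A−BK) = [22.3315 -13.6219; -13.6219 9.9802]
tr(P') = 32.3118

-0.3114 0.1928 0.4012 -0.3674


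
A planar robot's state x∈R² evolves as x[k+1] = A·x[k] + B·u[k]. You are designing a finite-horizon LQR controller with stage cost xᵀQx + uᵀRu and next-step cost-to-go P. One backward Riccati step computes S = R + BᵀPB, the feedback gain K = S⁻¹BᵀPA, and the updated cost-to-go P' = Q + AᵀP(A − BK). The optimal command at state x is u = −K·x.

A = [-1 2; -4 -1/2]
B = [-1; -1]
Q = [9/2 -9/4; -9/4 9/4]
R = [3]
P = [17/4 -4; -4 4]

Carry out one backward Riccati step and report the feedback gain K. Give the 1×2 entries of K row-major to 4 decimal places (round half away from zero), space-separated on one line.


0.0769 -0.1538

BᵀP = [-0.2500 0.0000]
S = R + BᵀPB = [3] + [0.2500] = [3.2500]
BᵀPA = [0.2500 -0.5000]
K = S⁻¹·BᵀPA = [0.0769 -0.1538]
A−BK = [-0.9231 1.8462; -3.9231 -0.6538]
AᵀP(A−BK) = [36.2308 29.5385; 29.5385 25.9231]
P' = Q + AᵀP(A−BK) = [40.7308 27.2885; 27.2885 28.1731]
tr(P') = 68.9038


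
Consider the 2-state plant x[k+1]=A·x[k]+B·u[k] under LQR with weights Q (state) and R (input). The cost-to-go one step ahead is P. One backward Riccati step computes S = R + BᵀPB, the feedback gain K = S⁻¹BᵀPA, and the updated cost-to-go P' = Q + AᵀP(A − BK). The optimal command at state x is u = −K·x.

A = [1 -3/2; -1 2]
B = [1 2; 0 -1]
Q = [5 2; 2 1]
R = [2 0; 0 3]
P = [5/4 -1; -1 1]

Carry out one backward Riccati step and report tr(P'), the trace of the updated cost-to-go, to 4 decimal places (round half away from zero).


BᵀP = [1.2500 -1.0000; 3.5000 -3.0000]
S = R + BᵀPB = [2 0; 0 3] + [1.2500 3.5000; 3.5000 10.0000] = [3.2500 3.5000; 3.5000 13.0000]
BᵀPA = [2.2500 -3.8750; 6.5000 -11.2500]
K = S⁻¹·BᵀPA = [0.2167 -0.3667; 0.4417 -0.7667]
A−BK = [-0.1000 0.4000; -0.5583 1.2333]
AᵀP(A−BK) = [0.8917 -1.5667; -1.5667 2.7667]
P' = Q + AᵀP(A−BK) = [5.8917 0.4333; 0.4333 3.7667]
tr(P') = 9.6583

9.6583


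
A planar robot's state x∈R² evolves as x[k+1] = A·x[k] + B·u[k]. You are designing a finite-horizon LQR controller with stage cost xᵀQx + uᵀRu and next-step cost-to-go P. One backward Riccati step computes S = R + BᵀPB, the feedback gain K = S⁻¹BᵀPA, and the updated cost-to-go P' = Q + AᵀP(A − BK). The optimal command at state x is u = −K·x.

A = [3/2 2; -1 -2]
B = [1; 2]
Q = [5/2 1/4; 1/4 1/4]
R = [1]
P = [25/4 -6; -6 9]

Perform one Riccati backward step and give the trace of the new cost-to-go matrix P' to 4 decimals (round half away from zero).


65.2468

BᵀP = [-5.7500 12.0000]
S = R + BᵀPB = [1] + [18.2500] = [19.2500]
BᵀPA = [-20.6250 -35.5000]
K = S⁻¹·BᵀPA = [-1.0714 -1.8442]
A−BK = [2.5714 3.8442; 1.1429 1.6883]
AᵀP(A−BK) = [18.9643 28.7143; 28.7143 43.5325]
P' = Q + AᵀP(A−BK) = [21.4643 28.9643; 28.9643 43.7825]
tr(P') = 65.2468


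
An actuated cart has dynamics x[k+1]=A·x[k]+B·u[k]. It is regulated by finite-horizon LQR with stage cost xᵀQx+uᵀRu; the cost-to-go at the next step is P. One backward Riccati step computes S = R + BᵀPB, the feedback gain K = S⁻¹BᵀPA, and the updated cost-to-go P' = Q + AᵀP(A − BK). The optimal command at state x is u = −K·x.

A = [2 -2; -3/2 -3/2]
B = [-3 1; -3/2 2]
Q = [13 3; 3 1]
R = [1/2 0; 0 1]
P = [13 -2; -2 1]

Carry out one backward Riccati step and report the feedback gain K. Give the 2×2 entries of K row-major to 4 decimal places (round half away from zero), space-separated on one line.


BᵀP = [-36.0000 4.5000; 9.0000 0.0000]
S = R + BᵀPB = [1/2 0; 0 1] + [101.2500 -27.0000; -27.0000 9.0000] = [101.7500 -27.0000; -27.0000 10.0000]
BᵀPA = [-78.7500 65.2500; 18.0000 -18.0000]
K = S⁻¹·BᵀPA = [-1.0451 0.5771; -1.0217 -0.2418]
A−BK = [-0.1135 -0.0269; -1.0243 -0.1508]
AᵀP(A−BK) = [2.3414 0.0503; 0.0503 0.2409]
P' = Q + AᵀP(A−BK) = [15.3414 3.0503; 3.0503 1.2409]
tr(P') = 16.5823

-1.0451 0.5771 -1.0217 -0.2418


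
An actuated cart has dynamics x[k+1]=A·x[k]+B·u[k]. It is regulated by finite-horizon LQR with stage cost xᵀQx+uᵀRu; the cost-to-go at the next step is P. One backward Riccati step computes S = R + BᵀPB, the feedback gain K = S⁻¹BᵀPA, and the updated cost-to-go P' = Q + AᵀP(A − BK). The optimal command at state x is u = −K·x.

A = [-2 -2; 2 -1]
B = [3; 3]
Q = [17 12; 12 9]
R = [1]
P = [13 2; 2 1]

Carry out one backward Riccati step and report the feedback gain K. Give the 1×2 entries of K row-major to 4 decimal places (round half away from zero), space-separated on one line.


BᵀP = [45.0000 9.0000]
S = R + BᵀPB = [1] + [162.0000] = [163.0000]
BᵀPA = [-72.0000 -99.0000]
K = S⁻¹·BᵀPA = [-0.4417 -0.6074]
A−BK = [-0.6748 -0.1779; 3.3252 0.8221]
AᵀP(A−BK) = [8.1963 2.2699; 2.2699 0.8712]
P' = Q + AᵀP(A−BK) = [25.1963 14.2699; 14.2699 9.8712]
tr(P') = 35.0675

-0.4417 -0.6074


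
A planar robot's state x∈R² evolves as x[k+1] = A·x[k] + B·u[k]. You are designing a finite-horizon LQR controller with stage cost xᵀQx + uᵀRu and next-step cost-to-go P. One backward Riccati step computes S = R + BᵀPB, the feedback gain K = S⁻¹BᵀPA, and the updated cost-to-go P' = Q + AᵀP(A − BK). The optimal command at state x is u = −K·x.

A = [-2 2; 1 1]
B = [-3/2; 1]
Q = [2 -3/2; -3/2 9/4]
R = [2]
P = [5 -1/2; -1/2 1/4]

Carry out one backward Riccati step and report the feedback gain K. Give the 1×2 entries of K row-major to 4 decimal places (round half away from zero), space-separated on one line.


BᵀP = [-8.0000 1.0000]
S = R + BᵀPB = [2] + [13.0000] = [15.0000]
BᵀPA = [17.0000 -15.0000]
K = S⁻¹·BᵀPA = [1.1333 -1.0000]
A−BK = [-0.3000 0.5000; -0.1333 2.0000]
AᵀP(A−BK) = [2.9833 -2.7500; -2.7500 3.2500]
P' = Q + AᵀP(A−BK) = [4.9833 -4.2500; -4.2500 5.5000]
tr(P') = 10.4833

1.1333 -1.0000


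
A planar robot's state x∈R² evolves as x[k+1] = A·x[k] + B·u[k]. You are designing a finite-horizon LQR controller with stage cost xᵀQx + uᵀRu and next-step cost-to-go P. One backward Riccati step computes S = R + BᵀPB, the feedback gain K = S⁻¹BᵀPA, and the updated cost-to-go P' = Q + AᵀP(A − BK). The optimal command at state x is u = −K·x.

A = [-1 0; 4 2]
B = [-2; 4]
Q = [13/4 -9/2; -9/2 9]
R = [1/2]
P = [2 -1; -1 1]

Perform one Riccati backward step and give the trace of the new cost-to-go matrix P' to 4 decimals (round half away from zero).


13.4105

BᵀP = [-8.0000 6.0000]
S = R + BᵀPB = [1/2] + [40.0000] = [40.5000]
BᵀPA = [32.0000 12.0000]
K = S⁻¹·BᵀPA = [0.7901 0.2963]
A−BK = [0.5802 0.5926; 0.8395 0.8148]
AᵀP(A−BK) = [0.7160 0.5185; 0.5185 0.4444]
P' = Q + AᵀP(A−BK) = [3.9660 -3.9815; -3.9815 9.4444]
tr(P') = 13.4105


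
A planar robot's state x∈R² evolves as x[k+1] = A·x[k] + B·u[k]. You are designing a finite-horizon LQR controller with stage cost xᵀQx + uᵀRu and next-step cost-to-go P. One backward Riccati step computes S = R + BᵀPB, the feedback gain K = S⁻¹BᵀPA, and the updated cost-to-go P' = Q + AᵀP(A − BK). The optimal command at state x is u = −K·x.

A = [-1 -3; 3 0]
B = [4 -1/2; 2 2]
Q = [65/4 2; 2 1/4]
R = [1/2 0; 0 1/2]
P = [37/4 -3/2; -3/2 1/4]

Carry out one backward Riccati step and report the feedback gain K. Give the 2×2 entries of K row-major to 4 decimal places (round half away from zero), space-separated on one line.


BᵀP = [34.0000 -5.5000; -7.6250 1.2500]
S = R + BᵀPB = [1/2 0; 0 1/2] + [125.0000 -28.0000; -28.0000 6.3125] = [125.5000 -28.0000; -28.0000 6.8125]
BᵀPA = [-50.5000 -102.0000; 11.3750 22.8750]
K = S⁻¹·BᵀPA = [-0.3598 -0.7662; 0.1911 0.2087]
A−BK = [0.5346 0.1691; 3.3373 1.1149]
AᵀP(A−BK) = [0.1586 0.1836; 0.1836 0.3250]
P' = Q + AᵀP(A−BK) = [16.4086 2.1836; 2.1836 0.5750]
tr(P') = 16.9836

-0.3598 -0.7662 0.1911 0.2087


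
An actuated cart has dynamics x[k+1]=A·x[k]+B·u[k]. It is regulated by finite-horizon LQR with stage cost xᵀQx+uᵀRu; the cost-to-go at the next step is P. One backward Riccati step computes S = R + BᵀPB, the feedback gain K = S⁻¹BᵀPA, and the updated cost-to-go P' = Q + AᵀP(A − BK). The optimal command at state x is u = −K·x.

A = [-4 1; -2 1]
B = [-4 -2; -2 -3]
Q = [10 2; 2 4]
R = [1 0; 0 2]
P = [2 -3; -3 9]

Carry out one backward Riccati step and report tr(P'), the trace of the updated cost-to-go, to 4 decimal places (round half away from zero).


15.0537

BᵀP = [-2.0000 -6.0000; 5.0000 -21.0000]
S = R + BᵀPB = [1 0; 0 2] + [20.0000 22.0000; 22.0000 53.0000] = [21.0000 22.0000; 22.0000 55.0000]
BᵀPA = [20.0000 -8.0000; 22.0000 -16.0000]
K = S⁻¹·BᵀPA = [0.9180 -0.1311; 0.0328 -0.2385]
A−BK = [-0.2623 -0.0015; -0.0656 0.0224]
AᵀP(A−BK) = [0.9180 -0.1311; -0.1311 0.1356]
P' = Q + AᵀP(A−BK) = [10.9180 1.8689; 1.8689 4.1356]
tr(P') = 15.0537


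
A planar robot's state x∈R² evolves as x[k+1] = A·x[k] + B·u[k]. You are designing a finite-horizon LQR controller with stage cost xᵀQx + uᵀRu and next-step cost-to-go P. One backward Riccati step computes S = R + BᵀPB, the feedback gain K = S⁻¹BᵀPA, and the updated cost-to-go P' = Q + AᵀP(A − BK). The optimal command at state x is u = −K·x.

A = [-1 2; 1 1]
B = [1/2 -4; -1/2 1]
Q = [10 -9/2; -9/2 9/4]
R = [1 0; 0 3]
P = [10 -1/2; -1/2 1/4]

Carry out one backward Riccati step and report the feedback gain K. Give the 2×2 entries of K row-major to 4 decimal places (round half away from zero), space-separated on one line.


-0.1494 0.0560 0.2365 -0.4637

BᵀP = [5.2500 -0.3750; -40.5000 2.2500]
S = R + BᵀPB = [1 0; 0 3] + [2.8125 -21.3750; -21.3750 164.2500] = [3.8125 -21.3750; -21.3750 167.2500]
BᵀPA = [-5.6250 10.1250; 42.7500 -78.7500]
K = S⁻¹·BᵀPA = [-0.1494 0.0560; 0.2365 -0.4637]
A−BK = [0.0207 0.1172; 0.6888 1.4917]
AᵀP(A−BK) = [0.2988 -0.1120; -0.1120 1.1670]
P' = Q + AᵀP(A−BK) = [10.2988 -4.6120; -4.6120 3.4170]
tr(P') = 13.7158


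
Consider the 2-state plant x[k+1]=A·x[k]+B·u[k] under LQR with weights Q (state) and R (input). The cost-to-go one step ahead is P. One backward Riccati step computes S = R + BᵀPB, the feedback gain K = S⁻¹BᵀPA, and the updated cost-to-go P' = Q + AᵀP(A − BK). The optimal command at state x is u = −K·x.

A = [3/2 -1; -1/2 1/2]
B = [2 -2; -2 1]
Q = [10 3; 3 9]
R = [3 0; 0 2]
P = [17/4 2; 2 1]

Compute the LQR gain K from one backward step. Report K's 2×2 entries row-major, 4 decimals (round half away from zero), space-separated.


0.2394 -0.1489 -0.5479 0.3298

BᵀP = [4.5000 2.0000; -6.5000 -3.0000]
S = R + BᵀPB = [3 0; 0 2] + [5.0000 -7.0000; -7.0000 10.0000] = [8.0000 -7.0000; -7.0000 12.0000]
BᵀPA = [5.7500 -3.5000; -8.2500 5.0000]
K = S⁻¹·BᵀPA = [0.2394 -0.1489; -0.5479 0.3298]
A−BK = [-0.0745 -0.0426; 0.5266 -0.1277]
AᵀP(A−BK) = [0.9162 -0.5479; -0.5479 0.3298]
P' = Q + AᵀP(A−BK) = [10.9162 2.4521; 2.4521 9.3298]
tr(P') = 20.2460


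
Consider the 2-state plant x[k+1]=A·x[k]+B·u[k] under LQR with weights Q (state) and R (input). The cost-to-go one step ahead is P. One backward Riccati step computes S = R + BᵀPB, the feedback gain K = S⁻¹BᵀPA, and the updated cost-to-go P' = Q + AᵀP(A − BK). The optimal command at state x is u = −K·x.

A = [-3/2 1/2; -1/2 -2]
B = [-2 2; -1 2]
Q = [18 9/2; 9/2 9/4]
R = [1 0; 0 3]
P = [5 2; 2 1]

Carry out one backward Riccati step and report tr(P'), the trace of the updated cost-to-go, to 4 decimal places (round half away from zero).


21.2780

BᵀP = [-12.0000 -5.0000; 14.0000 6.0000]
S = R + BᵀPB = [1 0; 0 3] + [29.0000 -34.0000; -34.0000 40.0000] = [30.0000 -34.0000; -34.0000 43.0000]
BᵀPA = [20.5000 4.0000; -24.0000 -5.0000]
K = S⁻¹·BᵀPA = [0.4888 0.0149; -0.1716 -0.1045]
A−BK = [-0.1791 0.7388; 0.3321 -1.7761]
AᵀP(A−BK) = [0.3601 -0.0634; -0.0634 0.6679]
P' = Q + AᵀP(A−BK) = [18.3601 4.4366; 4.4366 2.9179]
tr(P') = 21.2780


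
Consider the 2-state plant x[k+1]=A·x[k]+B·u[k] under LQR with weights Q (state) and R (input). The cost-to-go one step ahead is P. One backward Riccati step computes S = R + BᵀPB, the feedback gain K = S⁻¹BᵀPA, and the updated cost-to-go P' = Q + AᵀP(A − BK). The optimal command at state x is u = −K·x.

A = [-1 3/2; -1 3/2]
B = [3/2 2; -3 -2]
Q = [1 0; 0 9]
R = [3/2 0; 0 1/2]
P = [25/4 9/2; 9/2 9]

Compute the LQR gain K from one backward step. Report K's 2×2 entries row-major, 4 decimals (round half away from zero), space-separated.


BᵀP = [-4.1250 -20.2500; 3.5000 -9.0000]
S = R + BᵀPB = [3/2 0; 0 1/2] + [54.5625 32.2500; 32.2500 25.0000] = [56.0625 32.2500; 32.2500 25.5000]
BᵀPA = [24.3750 -36.5625; 5.5000 -8.2500]
K = S⁻¹·BᵀPA = [1.1403 -1.7105; -1.2265 1.8397]
A−BK = [-0.2575 0.3863; -0.0320 0.0480]
AᵀP(A−BK) = [3.2005 -4.8007; -4.8007 7.2011]
P' = Q + AᵀP(A−BK) = [4.2005 -4.8007; -4.8007 16.2011]
tr(P') = 20.4016

1.1403 -1.7105 -1.2265 1.8397


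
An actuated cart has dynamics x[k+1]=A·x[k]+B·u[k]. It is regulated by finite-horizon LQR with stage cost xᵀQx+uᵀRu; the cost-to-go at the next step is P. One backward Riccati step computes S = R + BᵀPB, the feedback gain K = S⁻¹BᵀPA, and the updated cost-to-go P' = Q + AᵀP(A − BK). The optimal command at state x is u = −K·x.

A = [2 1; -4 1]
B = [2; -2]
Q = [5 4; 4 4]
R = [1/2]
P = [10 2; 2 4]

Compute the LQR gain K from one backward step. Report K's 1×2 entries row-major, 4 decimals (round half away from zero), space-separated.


1.1852 0.2963

BᵀP = [16.0000 -4.0000]
S = R + BᵀPB = [1/2] + [40.0000] = [40.5000]
BᵀPA = [48.0000 12.0000]
K = S⁻¹·BᵀPA = [1.1852 0.2963]
A−BK = [-0.3704 0.4074; -1.6296 1.5926]
AᵀP(A−BK) = [15.1111 -14.2222; -14.2222 14.4444]
P' = Q + AᵀP(A−BK) = [20.1111 -10.2222; -10.2222 18.4444]
tr(P') = 38.5556


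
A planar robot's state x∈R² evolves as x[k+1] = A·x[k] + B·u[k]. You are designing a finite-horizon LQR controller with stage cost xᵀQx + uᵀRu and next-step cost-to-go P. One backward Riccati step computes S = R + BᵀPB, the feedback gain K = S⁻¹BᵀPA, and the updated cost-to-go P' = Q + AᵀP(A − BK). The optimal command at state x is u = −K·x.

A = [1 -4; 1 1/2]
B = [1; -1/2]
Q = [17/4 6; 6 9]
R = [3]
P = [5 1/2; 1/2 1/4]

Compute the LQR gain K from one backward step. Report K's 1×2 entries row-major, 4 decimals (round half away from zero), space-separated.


BᵀP = [4.7500 0.3750]
S = R + BᵀPB = [3] + [4.5625] = [7.5625]
BᵀPA = [5.1250 -18.8125]
K = S⁻¹·BᵀPA = [0.6777 -2.4876]
A−BK = [0.3223 -1.5124; 1.3388 -0.7438]
AᵀP(A−BK) = [2.7769 -8.8760; -8.8760 31.2645]
P' = Q + AᵀP(A−BK) = [7.0269 -2.8760; -2.8760 40.2645]
tr(P') = 47.2913

0.6777 -2.4876


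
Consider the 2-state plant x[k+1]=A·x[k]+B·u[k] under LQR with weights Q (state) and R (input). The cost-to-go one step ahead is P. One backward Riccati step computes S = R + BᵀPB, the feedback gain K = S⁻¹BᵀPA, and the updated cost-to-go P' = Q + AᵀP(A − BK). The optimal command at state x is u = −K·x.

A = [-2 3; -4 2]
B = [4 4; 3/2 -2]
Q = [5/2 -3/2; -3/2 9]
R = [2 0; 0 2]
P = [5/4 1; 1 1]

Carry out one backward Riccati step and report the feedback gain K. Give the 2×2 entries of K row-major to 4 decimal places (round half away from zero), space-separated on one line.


BᵀP = [6.5000 5.5000; 3.0000 2.0000]
S = R + BᵀPB = [2 0; 0 2] + [34.2500 15.0000; 15.0000 8.0000] = [36.2500 15.0000; 15.0000 10.0000]
BᵀPA = [-35.0000 30.5000; -14.0000 13.0000]
K = S⁻¹·BᵀPA = [-1.0182 0.8000; 0.1273 0.1000]
A−BK = [1.5636 -0.6000; -2.2182 1.0000]
AᵀP(A−BK) = [3.1455 -2.1000; -2.1000 1.5500]
P' = Q + AᵀP(A−BK) = [5.6455 -3.6000; -3.6000 10.5500]
tr(P') = 16.1955

-1.0182 0.8000 0.1273 0.1000


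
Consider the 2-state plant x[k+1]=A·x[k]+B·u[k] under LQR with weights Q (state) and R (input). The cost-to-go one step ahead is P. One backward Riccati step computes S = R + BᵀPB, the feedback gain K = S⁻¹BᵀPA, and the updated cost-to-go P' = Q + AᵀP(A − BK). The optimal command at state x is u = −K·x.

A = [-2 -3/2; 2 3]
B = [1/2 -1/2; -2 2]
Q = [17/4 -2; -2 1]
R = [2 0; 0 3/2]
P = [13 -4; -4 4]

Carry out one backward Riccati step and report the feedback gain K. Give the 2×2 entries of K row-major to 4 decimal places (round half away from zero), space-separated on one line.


-0.7471 -0.7891 0.9962 1.0521

BᵀP = [14.5000 -10.0000; -14.5000 10.0000]
S = R + BᵀPB = [2 0; 0 3/2] + [27.2500 -27.2500; -27.2500 27.2500] = [29.2500 -27.2500; -27.2500 28.7500]
BᵀPA = [-49.0000 -51.7500; 49.0000 51.7500]
K = S⁻¹·BᵀPA = [-0.7471 -0.7891; 0.9962 1.0521]
A−BK = [-1.1283 -0.5794; -1.4867 -0.6823]
AᵀP(A−BK) = [14.5769 8.7827; 8.7827 5.9695]
P' = Q + AᵀP(A−BK) = [18.8269 6.7827; 6.7827 6.9695]
tr(P') = 25.7964


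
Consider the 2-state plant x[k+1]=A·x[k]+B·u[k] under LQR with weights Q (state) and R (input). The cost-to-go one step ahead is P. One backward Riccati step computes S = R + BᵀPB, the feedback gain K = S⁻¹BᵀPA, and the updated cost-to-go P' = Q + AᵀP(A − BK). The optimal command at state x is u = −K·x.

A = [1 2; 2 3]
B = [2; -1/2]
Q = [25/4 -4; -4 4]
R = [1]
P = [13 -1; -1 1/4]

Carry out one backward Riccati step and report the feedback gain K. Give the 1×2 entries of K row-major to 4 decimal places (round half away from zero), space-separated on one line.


BᵀP = [26.5000 -2.1250]
S = R + BᵀPB = [1] + [54.0625] = [55.0625]
BᵀPA = [22.2500 46.6250]
K = S⁻¹·BᵀPA = [0.4041 0.8468]
A−BK = [0.1918 0.3065; 2.2020 3.4234]
AᵀP(A−BK) = [1.0091 1.6595; 1.6595 2.7696]
P' = Q + AᵀP(A−BK) = [7.2591 -2.3405; -2.3405 6.7696]
tr(P') = 14.0287

0.4041 0.8468


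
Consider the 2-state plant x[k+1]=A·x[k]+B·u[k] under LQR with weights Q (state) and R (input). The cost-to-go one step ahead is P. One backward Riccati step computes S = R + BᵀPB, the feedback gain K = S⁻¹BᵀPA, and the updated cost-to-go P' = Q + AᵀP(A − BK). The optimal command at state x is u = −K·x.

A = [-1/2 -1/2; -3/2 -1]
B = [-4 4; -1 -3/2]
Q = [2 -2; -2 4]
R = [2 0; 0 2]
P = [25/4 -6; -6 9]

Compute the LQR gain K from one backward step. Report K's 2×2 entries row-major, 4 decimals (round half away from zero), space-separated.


0.5288 0.3750 0.4702 0.2957

BᵀP = [-19.0000 15.0000; 34.0000 -37.5000]
S = R + BᵀPB = [2 0; 0 2] + [61.0000 -98.5000; -98.5000 192.2500] = [63.0000 -98.5000; -98.5000 194.2500]
BᵀPA = [-13.0000 -5.5000; 39.2500 20.5000]
K = S⁻¹·BᵀPA = [0.5288 0.3750; 0.4702 0.2957]
A−BK = [-0.2655 -0.1827; -0.2658 -0.1814]
AᵀP(A−BK) = [1.2312 0.8316; 0.8316 0.5633]
P' = Q + AᵀP(A−BK) = [3.2312 -1.1684; -1.1684 4.5633]
tr(P') = 7.7944


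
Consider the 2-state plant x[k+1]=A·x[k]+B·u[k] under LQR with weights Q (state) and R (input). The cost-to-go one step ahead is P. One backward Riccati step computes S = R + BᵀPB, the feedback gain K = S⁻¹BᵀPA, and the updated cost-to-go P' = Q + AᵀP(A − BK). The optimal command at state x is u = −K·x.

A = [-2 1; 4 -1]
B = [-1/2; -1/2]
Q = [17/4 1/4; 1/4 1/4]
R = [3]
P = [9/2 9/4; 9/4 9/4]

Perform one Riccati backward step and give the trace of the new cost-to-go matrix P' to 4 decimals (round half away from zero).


BᵀP = [-3.3750 -2.2500]
S = R + BᵀPB = [3] + [2.8125] = [5.8125]
BᵀPA = [-2.2500 -1.1250]
K = S⁻¹·BᵀPA = [-0.3871 -0.1935]
A−BK = [-2.1935 0.9032; 3.8065 -1.0968]
AᵀP(A−BK) = [17.1290 -4.9355; -4.9355 2.0323]
P' = Q + AᵀP(A−BK) = [21.3790 -4.6855; -4.6855 2.2823]
tr(P') = 23.6613

23.6613


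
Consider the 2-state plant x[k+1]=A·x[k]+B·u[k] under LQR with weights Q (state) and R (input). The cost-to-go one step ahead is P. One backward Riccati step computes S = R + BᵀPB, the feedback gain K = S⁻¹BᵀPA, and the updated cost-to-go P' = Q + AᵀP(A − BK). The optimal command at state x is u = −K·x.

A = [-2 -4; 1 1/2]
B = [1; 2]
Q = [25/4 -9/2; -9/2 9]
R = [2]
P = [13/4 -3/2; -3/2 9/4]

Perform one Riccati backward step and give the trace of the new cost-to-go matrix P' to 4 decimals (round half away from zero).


BᵀP = [0.2500 3.0000]
S = R + BᵀPB = [2] + [6.2500] = [8.2500]
BᵀPA = [2.5000 0.5000]
K = S⁻¹·BᵀPA = [0.3030 0.0606]
A−BK = [-2.3030 -4.0606; 0.3939 0.3788]
AᵀP(A−BK) = [20.4924 34.4735; 34.4735 58.5322]
P' = Q + AᵀP(A−BK) = [26.7424 29.9735; 29.9735 67.5322]
tr(P') = 94.2746

94.2746


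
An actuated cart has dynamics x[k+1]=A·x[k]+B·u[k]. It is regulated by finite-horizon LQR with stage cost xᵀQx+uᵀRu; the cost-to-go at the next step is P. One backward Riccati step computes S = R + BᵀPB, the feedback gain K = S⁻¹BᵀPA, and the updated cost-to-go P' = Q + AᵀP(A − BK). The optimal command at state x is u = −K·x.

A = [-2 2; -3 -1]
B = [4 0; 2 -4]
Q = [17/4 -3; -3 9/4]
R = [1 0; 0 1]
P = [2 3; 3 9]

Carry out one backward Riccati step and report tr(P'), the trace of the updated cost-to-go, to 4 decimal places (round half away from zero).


BᵀP = [14.0000 30.0000; -12.0000 -36.0000]
S = R + BᵀPB = [1 0; 0 1] + [116.0000 -120.0000; -120.0000 144.0000] = [117.0000 -120.0000; -120.0000 145.0000]
BᵀPA = [-118.0000 -2.0000; 132.0000 12.0000]
K = S⁻¹·BᵀPA = [-0.4951 0.4483; 0.5006 0.4538]
A−BK = [-0.0195 0.2066; -0.0074 -0.0815]
AᵀP(A−BK) = [0.4979 0.0027; 0.0027 0.4511]
P' = Q + AᵀP(A−BK) = [4.7479 -2.9973; -2.9973 2.7011]
tr(P') = 7.4489

7.4489


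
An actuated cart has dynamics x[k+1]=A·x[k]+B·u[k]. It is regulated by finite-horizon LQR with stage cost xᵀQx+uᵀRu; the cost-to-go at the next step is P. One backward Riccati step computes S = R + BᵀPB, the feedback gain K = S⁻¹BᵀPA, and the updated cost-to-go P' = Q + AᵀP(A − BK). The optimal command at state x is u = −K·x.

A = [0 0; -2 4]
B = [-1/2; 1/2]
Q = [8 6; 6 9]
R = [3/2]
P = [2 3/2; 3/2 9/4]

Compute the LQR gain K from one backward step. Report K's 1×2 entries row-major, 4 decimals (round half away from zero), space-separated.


-0.4138 0.8276

BᵀP = [-0.2500 0.3750]
S = R + BᵀPB = [3/2] + [0.3125] = [1.8125]
BᵀPA = [-0.7500 1.5000]
K = S⁻¹·BᵀPA = [-0.4138 0.8276]
A−BK = [-0.2069 0.4138; -1.7931 3.5862]
AᵀP(A−BK) = [8.6897 -17.3793; -17.3793 34.7586]
P' = Q + AᵀP(A−BK) = [16.6897 -11.3793; -11.3793 43.7586]
tr(P') = 60.4483


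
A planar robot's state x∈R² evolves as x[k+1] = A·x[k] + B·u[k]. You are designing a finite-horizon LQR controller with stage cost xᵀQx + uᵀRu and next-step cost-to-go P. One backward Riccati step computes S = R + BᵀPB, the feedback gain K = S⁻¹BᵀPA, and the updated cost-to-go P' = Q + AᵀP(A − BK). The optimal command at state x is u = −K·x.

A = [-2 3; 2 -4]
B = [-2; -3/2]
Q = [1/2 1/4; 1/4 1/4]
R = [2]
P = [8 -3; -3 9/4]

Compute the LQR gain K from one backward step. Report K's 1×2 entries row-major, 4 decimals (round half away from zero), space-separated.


1.3412 -2.1365

BᵀP = [-11.5000 2.6250]
S = R + BᵀPB = [2] + [19.0625] = [21.0625]
BᵀPA = [28.2500 -45.0000]
K = S⁻¹·BᵀPA = [1.3412 -2.1365]
A−BK = [0.6825 -1.2730; 4.0119 -7.2047]
AᵀP(A−BK) = [27.1098 -47.6439; -47.6439 83.8576]
P' = Q + AᵀP(A−BK) = [27.6098 -47.3939; -47.3939 84.1076]
tr(P') = 111.7174


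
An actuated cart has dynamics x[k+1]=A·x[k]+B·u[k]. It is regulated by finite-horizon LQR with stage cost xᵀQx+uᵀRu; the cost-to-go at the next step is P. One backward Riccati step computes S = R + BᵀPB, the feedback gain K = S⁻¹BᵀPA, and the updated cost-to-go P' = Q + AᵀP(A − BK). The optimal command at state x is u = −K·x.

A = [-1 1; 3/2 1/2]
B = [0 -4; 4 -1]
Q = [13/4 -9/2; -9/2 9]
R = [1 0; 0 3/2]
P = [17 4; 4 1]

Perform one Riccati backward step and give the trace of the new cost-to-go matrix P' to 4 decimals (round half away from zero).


BᵀP = [16.0000 4.0000; -72.0000 -17.0000]
S = R + BᵀPB = [1 0; 0 3/2] + [16.0000 -68.0000; -68.0000 305.0000] = [17.0000 -68.0000; -68.0000 306.5000]
BᵀPA = [-10.0000 18.0000; 46.5000 -80.5000]
K = S⁻¹·BᵀPA = [0.1654 0.0733; 0.1884 -0.2464]
A−BK = [-0.2464 0.0145; 1.0269 -0.0396]
AᵀP(A−BK) = [0.1430 -0.0603; -0.0603 0.0970]
P' = Q + AᵀP(A−BK) = [3.3930 -4.5603; -4.5603 9.0970]
tr(P') = 12.4900

12.4900


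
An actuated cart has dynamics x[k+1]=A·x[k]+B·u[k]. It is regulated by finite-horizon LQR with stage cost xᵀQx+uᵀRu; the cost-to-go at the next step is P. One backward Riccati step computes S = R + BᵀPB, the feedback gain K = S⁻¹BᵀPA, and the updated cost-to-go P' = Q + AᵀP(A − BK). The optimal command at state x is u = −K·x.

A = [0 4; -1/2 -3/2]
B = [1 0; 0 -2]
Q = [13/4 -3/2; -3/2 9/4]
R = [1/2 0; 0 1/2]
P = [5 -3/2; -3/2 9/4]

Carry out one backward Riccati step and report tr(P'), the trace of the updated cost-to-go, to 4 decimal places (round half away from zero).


BᵀP = [5.0000 -1.5000; 3.0000 -4.5000]
S = R + BᵀPB = [1/2 0; 0 1/2] + [5.0000 3.0000; 3.0000 9.0000] = [5.5000 3.0000; 3.0000 9.5000]
BᵀPA = [0.7500 22.2500; 2.2500 18.7500]
K = S⁻¹·BᵀPA = [0.0087 3.5867; 0.2341 0.8410]
A−BK = [-0.0087 0.4133; -0.0318 0.1821]
AᵀP(A−BK) = [0.0293 0.1051; 0.1051 7.4888]
P' = Q + AᵀP(A−BK) = [3.2793 -1.3949; -1.3949 9.7388]
tr(P') = 13.0181

13.0181


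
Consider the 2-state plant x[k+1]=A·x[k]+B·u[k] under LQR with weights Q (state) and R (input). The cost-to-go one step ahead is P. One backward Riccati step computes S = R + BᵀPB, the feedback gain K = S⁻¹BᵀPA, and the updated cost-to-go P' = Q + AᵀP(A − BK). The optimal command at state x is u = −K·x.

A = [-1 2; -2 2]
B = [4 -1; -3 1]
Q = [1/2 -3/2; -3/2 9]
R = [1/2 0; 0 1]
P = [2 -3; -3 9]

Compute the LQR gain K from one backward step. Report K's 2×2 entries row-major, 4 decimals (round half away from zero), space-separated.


BᵀP = [17.0000 -39.0000; -5.0000 12.0000]
S = R + BᵀPB = [1/2 0; 0 1] + [185.0000 -56.0000; -56.0000 17.0000] = [185.5000 -56.0000; -56.0000 18.0000]
BᵀPA = [61.0000 -44.0000; -19.0000 14.0000]
K = S⁻¹·BᵀPA = [0.1675 -0.0394; -0.5345 0.6552]
A−BK = [-2.2044 2.8128; -0.9631 1.2266]
AᵀP(A−BK) = [5.6281 -7.1478; -7.1478 9.0936]
P' = Q + AᵀP(A−BK) = [6.1281 -8.6478; -8.6478 18.0936]
tr(P') = 24.2217

0.1675 -0.0394 -0.5345 0.6552


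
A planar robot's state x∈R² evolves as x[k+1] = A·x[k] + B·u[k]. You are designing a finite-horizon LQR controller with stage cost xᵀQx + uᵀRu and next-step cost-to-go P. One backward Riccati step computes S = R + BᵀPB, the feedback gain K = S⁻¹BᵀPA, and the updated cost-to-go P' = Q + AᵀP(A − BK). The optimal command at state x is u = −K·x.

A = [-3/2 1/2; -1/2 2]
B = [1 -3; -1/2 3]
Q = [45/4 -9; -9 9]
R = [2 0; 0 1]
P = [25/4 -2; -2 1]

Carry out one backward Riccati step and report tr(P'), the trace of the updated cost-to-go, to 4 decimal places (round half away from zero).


22.3401

BᵀP = [7.2500 -2.5000; -24.7500 9.0000]
S = R + BᵀPB = [2 0; 0 1] + [8.5000 -29.2500; -29.2500 101.2500] = [10.5000 -29.2500; -29.2500 102.2500]
BᵀPA = [-9.6250 -1.3750; 32.6250 5.6250]
K = S⁻¹·BᵀPA = [-0.1370 0.1098; 0.2799 0.0864]
A−BK = [-0.5234 0.6495; -1.4081 1.7956]
AᵀP(A−BK) = [0.8628 -0.9502; -0.9502 1.2274]
P' = Q + AᵀP(A−BK) = [12.1128 -9.9502; -9.9502 10.2274]
tr(P') = 22.3401


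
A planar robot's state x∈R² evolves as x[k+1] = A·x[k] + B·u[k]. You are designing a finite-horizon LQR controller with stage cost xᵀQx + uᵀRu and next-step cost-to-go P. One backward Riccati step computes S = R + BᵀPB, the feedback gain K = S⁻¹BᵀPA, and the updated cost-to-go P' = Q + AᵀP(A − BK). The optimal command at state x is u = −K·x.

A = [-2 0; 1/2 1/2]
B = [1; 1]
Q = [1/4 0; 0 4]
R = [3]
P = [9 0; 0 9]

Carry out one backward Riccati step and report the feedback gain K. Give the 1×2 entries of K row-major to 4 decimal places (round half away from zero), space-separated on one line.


-0.6429 0.2143

BᵀP = [9.0000 9.0000]
S = R + BᵀPB = [3] + [18.0000] = [21.0000]
BᵀPA = [-13.5000 4.5000]
K = S⁻¹·BᵀPA = [-0.6429 0.2143]
A−BK = [-1.3571 -0.2143; 1.1429 0.2857]
AᵀP(A−BK) = [29.5714 5.1429; 5.1429 1.2857]
P' = Q + AᵀP(A−BK) = [29.8214 5.1429; 5.1429 5.2857]
tr(P') = 35.1071


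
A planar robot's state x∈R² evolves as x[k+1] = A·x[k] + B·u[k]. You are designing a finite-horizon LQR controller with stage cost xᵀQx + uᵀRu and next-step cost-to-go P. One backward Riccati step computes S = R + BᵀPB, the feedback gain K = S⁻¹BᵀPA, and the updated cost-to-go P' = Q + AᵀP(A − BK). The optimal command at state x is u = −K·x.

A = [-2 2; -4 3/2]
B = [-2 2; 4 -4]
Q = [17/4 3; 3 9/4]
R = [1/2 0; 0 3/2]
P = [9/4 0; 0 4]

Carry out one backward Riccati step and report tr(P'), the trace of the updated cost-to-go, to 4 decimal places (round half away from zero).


BᵀP = [-4.5000 16.0000; 4.5000 -16.0000]
S = R + BᵀPB = [1/2 0; 0 3/2] + [73.0000 -73.0000; -73.0000 73.0000] = [73.5000 -73.0000; -73.0000 74.5000]
BᵀPA = [-55.0000 15.0000; 55.0000 -15.0000]
K = S⁻¹·BᵀPA = [-0.5622 0.1533; 0.1874 -0.0511]
A−BK = [-3.4991 2.4089; -1.0017 0.6823]
AᵀP(A−BK) = [31.7734 -21.7564; -21.7564 14.9336]
P' = Q + AᵀP(A−BK) = [36.0234 -18.7564; -18.7564 17.1836]
tr(P') = 53.2070

53.2070


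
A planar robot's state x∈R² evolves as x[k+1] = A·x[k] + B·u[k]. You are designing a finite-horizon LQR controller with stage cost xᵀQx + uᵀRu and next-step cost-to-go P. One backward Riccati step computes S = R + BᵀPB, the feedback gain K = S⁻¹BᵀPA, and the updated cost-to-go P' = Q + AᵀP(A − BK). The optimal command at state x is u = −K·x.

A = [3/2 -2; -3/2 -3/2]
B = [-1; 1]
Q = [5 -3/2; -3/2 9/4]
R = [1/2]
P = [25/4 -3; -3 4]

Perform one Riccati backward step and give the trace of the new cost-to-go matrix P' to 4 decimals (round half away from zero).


BᵀP = [-9.2500 7.0000]
S = R + BᵀPB = [1/2] + [16.2500] = [16.7500]
BᵀPA = [-24.3750 8.0000]
K = S⁻¹·BᵀPA = [-1.4552 0.4776]
A−BK = [0.0448 -1.5224; -0.0448 -1.9776]
AᵀP(A−BK) = [1.0914 -0.3582; -0.3582 12.1791]
P' = Q + AᵀP(A−BK) = [6.0914 -1.8582; -1.8582 14.4291]
tr(P') = 20.5205

20.5205


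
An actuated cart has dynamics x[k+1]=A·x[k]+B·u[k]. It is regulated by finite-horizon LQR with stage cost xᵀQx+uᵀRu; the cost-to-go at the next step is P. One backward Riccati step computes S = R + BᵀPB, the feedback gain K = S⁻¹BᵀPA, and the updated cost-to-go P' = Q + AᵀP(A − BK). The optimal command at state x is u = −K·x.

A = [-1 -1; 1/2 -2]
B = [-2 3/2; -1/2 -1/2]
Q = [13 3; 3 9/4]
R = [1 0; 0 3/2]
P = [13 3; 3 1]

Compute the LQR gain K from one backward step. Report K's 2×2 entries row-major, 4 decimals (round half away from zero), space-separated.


0.2745 0.6759 -0.2101 -0.0119

BᵀP = [-27.5000 -6.5000; 18.0000 4.0000]
S = R + BᵀPB = [1 0; 0 3/2] + [58.2500 -38.0000; -38.0000 25.0000] = [59.2500 -38.0000; -38.0000 26.5000]
BᵀPA = [24.2500 40.5000; -16.0000 -26.0000]
K = S⁻¹·BᵀPA = [0.2745 0.6759; -0.2101 -0.0119]
A−BK = [-0.1358 0.3697; 0.5322 -1.6680]
AᵀP(A−BK) = [0.2309 -0.0813; -0.0813 1.3162]
P' = Q + AᵀP(A−BK) = [13.2309 2.9187; 2.9187 3.5662]
tr(P') = 16.7971


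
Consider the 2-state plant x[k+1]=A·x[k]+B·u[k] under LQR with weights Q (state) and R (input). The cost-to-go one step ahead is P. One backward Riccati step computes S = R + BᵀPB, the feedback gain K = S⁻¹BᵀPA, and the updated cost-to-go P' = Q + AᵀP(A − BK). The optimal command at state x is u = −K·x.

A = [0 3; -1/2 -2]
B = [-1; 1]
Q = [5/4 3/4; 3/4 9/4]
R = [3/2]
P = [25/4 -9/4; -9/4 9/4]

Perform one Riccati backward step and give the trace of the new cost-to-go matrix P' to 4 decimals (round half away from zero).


BᵀP = [-8.5000 4.5000]
S = R + BᵀPB = [3/2] + [13.0000] = [14.5000]
BᵀPA = [-2.2500 -34.5000]
K = S⁻¹·BᵀPA = [-0.1552 -2.3793]
A−BK = [-0.1552 0.6207; -0.3448 0.3793]
AᵀP(A−BK) = [0.2134 0.2716; 0.2716 10.1638]
P' = Q + AᵀP(A−BK) = [1.4634 1.0216; 1.0216 12.4138]
tr(P') = 13.8772

13.8772
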